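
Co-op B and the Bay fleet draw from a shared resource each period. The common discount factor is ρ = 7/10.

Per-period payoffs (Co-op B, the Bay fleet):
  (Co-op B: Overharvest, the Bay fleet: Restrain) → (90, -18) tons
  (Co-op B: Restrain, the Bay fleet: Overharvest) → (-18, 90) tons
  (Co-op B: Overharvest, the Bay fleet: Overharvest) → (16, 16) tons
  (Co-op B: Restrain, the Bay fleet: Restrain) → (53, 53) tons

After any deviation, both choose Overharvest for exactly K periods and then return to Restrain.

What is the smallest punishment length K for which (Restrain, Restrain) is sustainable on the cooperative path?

2

Need Σ_{k=1}^{K} ρ^k ≥ (90−53)/(53−16) = 1.0000 at ρ = 7/10.
At K = 1 the sum is 0.7000 < 1.0000; at K = 2 it is 1.1900 ≥ 1.0000.
So the minimum punishment length is K = 2.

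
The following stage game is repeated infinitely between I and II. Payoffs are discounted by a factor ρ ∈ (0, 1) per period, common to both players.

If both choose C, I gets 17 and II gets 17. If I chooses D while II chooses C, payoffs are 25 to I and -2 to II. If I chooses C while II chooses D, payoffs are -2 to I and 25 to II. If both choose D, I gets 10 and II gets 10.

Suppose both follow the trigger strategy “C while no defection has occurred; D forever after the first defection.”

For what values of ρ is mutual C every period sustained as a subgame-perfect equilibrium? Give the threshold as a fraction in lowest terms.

8/15

One-period gain from deviating is 25 − 17 = 8. The loss is 17 − 10 = 7 in every subsequent period, with present value 7·ρ/(1−ρ).
Deviation is unprofitable when 7·ρ/(1−ρ) ≥ 8, i.e. ρ/(1−ρ) ≥ 8/7.
Equivalently ρ ≥ 8/(8+7) = 8/15.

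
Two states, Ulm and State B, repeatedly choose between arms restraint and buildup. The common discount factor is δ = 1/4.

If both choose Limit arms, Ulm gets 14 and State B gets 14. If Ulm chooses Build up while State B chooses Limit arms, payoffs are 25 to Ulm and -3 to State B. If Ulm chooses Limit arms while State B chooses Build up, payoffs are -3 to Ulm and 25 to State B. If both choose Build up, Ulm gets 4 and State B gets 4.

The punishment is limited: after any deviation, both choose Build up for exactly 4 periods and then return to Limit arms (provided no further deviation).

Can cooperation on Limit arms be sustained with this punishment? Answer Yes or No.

No

Comparing payoff streams over the 5 periods until play realigns: cooperate → 14(1+δ+…+δ^4); deviate → 25 + 4(δ+…+δ^4).
Cooperation is sustained iff (14−4)(δ+…+δ^4) ≥ 25−14.
δ+…+δ^4 = 1/4·(1−(1/4)^4)/(1−1/4) = 0.3320, and (25−14)/(14−4) = 1.1000.
0.3320 < 1.1000, so cooperation is not sustainable.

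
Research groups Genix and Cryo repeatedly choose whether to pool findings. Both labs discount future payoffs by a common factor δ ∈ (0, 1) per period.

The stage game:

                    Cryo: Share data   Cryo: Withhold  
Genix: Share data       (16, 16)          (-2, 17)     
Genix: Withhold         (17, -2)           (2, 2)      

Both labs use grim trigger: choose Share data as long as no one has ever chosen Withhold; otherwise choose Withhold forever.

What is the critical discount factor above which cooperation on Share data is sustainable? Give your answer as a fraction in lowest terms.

One-period gain from deviating is 17 − 16 = 1. The loss is 16 − 2 = 14 in every subsequent period, with present value 14·δ/(1−δ).
Deviation is unprofitable when 14·δ/(1−δ) ≥ 1, i.e. δ/(1−δ) ≥ 1/14.
Equivalently δ ≥ 1/(1+14) = 1/15.

1/15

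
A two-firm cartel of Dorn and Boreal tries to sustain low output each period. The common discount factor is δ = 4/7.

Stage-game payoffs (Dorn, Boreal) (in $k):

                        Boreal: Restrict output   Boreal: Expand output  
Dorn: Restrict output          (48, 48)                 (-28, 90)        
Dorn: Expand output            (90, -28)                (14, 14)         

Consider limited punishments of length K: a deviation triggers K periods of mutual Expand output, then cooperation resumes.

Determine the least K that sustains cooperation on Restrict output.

5

Need Σ_{k=1}^{K} δ^k ≥ (90−48)/(48−14) = 1.2353 at δ = 4/7.
At K = 4 the sum is 1.1912 < 1.2353; at K = 5 it is 1.2521 ≥ 1.2353.
So the minimum punishment length is K = 5.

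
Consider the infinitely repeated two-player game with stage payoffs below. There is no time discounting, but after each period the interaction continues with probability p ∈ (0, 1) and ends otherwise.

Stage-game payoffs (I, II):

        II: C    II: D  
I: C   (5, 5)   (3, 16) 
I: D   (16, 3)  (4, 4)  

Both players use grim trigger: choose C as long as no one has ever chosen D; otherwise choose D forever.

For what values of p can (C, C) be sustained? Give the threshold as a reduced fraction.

With no time discounting, the continuation probability p plays the role of the discount factor.
Grim-trigger IC: 5/(1−p) ≥ 16 + 4p/(1−p) ⇒ p ≥ (16−5)/(16−4) = 11/12.

11/12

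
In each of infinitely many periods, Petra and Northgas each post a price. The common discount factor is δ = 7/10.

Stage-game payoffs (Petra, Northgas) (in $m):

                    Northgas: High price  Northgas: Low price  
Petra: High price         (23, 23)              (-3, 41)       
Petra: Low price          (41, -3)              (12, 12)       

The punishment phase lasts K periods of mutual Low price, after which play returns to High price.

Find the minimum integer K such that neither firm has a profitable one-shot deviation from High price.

4

No profitable deviation requires (23−12)(δ+…+δ^K) ≥ 41−23, i.e. δ+…+δ^K ≥ 18/11 ≈ 1.6364.
With δ = 7/10, the partial sums are K=1: 0.7000, K=2: 1.1900, K=3: 1.5330, K=4: 1.7731.
K = 4 is the first length at which the sum reaches 1.6364.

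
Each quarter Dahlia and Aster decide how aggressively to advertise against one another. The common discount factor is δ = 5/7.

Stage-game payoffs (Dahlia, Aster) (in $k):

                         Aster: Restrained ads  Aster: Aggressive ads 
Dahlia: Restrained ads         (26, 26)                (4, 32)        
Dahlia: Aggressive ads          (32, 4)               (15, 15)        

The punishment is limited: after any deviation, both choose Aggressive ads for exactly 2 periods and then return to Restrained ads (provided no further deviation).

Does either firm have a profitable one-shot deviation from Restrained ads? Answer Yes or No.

No

IC: δ+…+δ^2 ≥ (32−26)/(26−15) = 6/11.
At δ = 5/7: partial sum = 1.2245 ≥ 0.5455. Cooperation sustainable.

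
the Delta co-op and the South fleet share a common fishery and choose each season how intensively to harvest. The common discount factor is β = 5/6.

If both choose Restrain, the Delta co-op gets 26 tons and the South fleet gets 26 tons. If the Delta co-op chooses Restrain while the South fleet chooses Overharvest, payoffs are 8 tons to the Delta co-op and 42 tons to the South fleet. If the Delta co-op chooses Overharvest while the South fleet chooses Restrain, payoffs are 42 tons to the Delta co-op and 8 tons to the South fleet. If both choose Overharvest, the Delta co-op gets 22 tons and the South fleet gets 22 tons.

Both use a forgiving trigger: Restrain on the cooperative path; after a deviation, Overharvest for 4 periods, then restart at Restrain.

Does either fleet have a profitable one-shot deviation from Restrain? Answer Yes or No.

IC: β+…+β^4 ≥ (42−26)/(26−22) = 4.
At β = 5/6: partial sum = 2.5887 < 4.0000. Cooperation not sustainable.

Yes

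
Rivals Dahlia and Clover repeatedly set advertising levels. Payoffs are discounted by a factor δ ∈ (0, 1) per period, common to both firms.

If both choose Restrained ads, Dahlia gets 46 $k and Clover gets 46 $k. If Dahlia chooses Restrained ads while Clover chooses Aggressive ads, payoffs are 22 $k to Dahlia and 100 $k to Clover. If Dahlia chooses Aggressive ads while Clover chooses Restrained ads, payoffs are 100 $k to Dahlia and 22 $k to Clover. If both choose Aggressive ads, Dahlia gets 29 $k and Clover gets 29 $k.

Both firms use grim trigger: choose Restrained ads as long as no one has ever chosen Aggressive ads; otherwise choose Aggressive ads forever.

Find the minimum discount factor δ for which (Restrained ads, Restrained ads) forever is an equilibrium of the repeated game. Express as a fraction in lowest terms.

46/(1−δ) ≥ 100 + 29δ/(1−δ)
46 ≥ 100 − 71δ
δ ≥ 54/71.

54/71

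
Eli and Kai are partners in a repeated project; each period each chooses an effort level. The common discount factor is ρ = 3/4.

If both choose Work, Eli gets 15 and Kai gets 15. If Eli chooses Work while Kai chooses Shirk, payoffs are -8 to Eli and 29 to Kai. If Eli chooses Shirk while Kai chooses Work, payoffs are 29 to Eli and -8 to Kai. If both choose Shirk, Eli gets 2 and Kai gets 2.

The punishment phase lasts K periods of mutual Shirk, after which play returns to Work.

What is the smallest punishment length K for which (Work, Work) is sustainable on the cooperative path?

No profitable deviation requires (15−2)(ρ+…+ρ^K) ≥ 29−15, i.e. ρ+…+ρ^K ≥ 14/13 ≈ 1.0769.
With ρ = 3/4, the partial sums are K=1: 0.7500, K=2: 1.3125.
K = 2 is the first length at which the sum reaches 1.0769.

2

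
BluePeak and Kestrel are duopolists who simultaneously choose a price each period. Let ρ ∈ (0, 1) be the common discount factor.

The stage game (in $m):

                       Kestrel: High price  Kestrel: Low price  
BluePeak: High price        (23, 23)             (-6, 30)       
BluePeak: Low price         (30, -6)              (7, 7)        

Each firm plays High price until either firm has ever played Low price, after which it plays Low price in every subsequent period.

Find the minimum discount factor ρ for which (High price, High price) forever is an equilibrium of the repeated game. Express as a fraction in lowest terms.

7/23

Under grim trigger the critical discount factor is (T−C)/(T−P) with T = 30, C = 23, P = 7.
ρ* = (30−23)/(30−7) = 7/23.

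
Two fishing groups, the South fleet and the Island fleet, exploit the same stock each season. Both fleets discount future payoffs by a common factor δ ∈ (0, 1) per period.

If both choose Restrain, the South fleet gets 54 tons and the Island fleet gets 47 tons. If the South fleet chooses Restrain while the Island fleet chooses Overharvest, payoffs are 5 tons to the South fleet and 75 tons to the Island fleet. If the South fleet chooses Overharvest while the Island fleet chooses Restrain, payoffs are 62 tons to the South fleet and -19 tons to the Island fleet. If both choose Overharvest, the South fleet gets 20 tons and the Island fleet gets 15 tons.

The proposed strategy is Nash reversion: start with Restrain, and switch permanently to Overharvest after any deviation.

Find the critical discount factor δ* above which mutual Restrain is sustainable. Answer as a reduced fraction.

7/15

For the South fleet: deviation gain 62−54 = 8, per-period punishment loss 54−20 = 34. IC gives δ ≥ 8/42 = 4/21.
For the Island fleet: gain 28, loss 32 per period, so δ ≥ 28/60 = 7/15.
The tighter constraint is the Island fleet's, so cooperation needs δ ≥ 7/15.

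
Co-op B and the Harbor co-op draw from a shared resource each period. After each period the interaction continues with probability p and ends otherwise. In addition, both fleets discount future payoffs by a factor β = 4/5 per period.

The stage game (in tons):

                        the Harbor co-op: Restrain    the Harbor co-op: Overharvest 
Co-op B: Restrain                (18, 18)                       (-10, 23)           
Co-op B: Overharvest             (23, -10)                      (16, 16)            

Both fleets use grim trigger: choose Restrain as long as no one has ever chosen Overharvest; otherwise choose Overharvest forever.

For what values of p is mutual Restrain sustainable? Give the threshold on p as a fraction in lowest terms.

25/28

Expected continuation weight on next period's payoff is β·p = 4/5·p, which plays the role of the discount factor.
Cooperation requires 4/5·p ≥ (23−18)/(23−16) = 5/7, hence p ≥ 25/28.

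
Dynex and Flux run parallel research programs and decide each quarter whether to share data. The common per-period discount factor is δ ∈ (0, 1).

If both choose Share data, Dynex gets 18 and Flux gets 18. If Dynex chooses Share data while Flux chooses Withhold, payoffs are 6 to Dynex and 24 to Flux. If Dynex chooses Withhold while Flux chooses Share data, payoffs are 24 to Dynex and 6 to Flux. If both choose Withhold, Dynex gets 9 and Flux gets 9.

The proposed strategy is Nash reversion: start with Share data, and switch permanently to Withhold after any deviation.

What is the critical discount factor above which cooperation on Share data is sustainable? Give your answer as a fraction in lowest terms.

Under grim trigger the critical discount factor is (T−C)/(T−P) with T = 24, C = 18, P = 9.
δ* = (24−18)/(24−9) = 6/15 = 2/5.

2/5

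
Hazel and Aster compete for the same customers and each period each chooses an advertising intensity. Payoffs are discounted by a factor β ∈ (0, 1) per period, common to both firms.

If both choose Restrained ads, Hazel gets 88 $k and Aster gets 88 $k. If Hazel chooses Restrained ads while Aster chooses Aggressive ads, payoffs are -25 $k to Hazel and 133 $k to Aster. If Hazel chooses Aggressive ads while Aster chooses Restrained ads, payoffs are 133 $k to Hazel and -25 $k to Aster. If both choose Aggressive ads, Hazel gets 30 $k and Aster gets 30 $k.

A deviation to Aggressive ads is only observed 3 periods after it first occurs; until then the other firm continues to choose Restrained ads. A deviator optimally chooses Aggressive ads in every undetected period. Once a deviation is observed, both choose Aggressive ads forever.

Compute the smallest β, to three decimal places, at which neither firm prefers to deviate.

A deviator earns 133 for 3 periods, then 30 forever; cooperating earns 88 forever. Multiplying the IC by (1−β):
88 ≥ 133(1−β^3) + 30β^3, so 103·β^3 ≥ 45 and β^3 ≥ 45/103.
β ≥ (45/103)^(1/3) ≈ 0.759.

0.759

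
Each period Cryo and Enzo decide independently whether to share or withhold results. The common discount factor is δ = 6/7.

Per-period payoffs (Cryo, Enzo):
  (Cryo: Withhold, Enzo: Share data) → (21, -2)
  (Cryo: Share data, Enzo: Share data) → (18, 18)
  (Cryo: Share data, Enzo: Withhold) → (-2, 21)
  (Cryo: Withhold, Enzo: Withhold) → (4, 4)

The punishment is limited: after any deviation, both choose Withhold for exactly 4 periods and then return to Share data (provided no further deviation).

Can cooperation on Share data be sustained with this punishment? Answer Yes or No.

Yes

A one-shot deviation gives 21 now, then 4 for 4 periods, then back to 18.
Gain from deviating: (21−18) today; loss: (18−4) in each of the next 4 periods.
No-deviation condition: (18−4)(δ+…+δ^4) ≥ 21−18, i.e. δ+…+δ^4 ≥ 3/14.
At δ = 6/7: δ+…+δ^4 = 2.7613 ≥ 0.2143.
So cooperation is sustainable.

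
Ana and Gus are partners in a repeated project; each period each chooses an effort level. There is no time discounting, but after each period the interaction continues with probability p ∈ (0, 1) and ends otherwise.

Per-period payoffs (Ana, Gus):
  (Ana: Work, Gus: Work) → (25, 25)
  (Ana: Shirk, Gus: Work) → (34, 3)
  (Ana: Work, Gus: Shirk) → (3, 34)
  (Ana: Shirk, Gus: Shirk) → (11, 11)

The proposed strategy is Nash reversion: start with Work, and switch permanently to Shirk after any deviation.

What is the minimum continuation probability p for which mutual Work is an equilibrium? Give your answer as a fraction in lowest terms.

With no time discounting, the continuation probability p plays the role of the discount factor.
Grim-trigger IC: 25/(1−p) ≥ 34 + 11p/(1−p) ⇒ p ≥ (34−25)/(34−11) = 9/23.

9/23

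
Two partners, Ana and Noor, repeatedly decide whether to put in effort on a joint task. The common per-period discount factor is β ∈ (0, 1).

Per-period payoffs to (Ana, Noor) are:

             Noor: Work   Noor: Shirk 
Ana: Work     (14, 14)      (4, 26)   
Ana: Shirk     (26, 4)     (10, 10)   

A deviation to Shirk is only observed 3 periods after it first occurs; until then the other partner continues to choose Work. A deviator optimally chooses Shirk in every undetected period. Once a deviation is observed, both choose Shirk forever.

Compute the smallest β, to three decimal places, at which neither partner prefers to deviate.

0.909

Deviating for the 3 undetected periods gains 26−14 = 12 per period over cooperation, then loses 14−10 = 4 per period forever once punishment starts.
Gain: 12(1 + β + … + β^2); loss: 4·β^3/(1−β).
No profitable deviation ⇔ 12(1−β^3) ≤ 4·β^3, i.e. β^3 ≥ 12/(12+4) = 3/4.
Hence β ≥ (3/4)^(1/3) ≈ 0.909.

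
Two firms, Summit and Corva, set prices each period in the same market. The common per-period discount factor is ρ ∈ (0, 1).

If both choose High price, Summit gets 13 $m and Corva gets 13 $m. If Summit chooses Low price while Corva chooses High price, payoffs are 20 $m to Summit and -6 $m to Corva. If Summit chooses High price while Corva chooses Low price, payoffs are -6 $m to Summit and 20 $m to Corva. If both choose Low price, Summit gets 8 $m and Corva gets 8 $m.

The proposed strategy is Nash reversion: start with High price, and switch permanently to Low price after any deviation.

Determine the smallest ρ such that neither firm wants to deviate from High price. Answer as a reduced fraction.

7/12

Cooperation forever yields 13 each period: 13/(1−ρ).
Deviating yields 20 once, then 8 forever: 20 + 8ρ/(1−ρ).
No profitable deviation requires 13/(1−ρ) ≥ 20 + 8ρ/(1−ρ).
Multiplying by (1−ρ): 13 ≥ 20(1−ρ) + 8ρ = 20 − 12ρ.
So 12ρ ≥ 7, i.e. ρ ≥ 7/12.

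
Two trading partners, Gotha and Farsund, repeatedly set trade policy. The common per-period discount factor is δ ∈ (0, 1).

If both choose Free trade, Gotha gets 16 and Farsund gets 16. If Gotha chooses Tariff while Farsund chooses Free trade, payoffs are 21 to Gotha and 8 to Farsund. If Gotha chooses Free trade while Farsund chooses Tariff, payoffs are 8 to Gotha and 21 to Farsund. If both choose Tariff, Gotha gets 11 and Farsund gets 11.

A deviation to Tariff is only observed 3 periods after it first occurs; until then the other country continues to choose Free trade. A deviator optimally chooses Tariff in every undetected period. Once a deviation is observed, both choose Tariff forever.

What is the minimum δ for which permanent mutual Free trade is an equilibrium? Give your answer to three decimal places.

0.794

The best deviation is to choose Tariff for all 3 undetected periods, earning 21 each, then 11 forever once detected.
Deviation value: 21(1−δ^3)/(1−δ) + 11δ^3/(1−δ); cooperation value: 16/(1−δ).
IC: 16 ≥ 21(1−δ^3) + 11δ^3 = 21 − 10δ^3.
So δ^3 ≥ 5/10 = 1/2, giving δ ≥ (1/2)^(1/3) ≈ 0.794.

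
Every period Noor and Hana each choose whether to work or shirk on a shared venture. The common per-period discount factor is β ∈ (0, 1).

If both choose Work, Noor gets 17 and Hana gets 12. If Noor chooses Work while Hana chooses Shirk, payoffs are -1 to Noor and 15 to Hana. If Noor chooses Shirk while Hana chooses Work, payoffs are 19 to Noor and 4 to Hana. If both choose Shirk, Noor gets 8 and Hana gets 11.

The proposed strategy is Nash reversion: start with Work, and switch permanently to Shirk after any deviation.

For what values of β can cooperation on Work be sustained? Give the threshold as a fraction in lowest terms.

3/4

Noor: cooperation gives 17 each period; deviation gives 19 once then 8 forever.
  17/(1−β) ≥ 19 + 8β/(1−β) ⇒ β ≥ 2/11.
Hana: cooperation gives 12 each period; deviation gives 15 once then 11 forever.
  β ≥ 3/4.
Both must hold, so the binding constraint is Hana's: β ≥ 3/4.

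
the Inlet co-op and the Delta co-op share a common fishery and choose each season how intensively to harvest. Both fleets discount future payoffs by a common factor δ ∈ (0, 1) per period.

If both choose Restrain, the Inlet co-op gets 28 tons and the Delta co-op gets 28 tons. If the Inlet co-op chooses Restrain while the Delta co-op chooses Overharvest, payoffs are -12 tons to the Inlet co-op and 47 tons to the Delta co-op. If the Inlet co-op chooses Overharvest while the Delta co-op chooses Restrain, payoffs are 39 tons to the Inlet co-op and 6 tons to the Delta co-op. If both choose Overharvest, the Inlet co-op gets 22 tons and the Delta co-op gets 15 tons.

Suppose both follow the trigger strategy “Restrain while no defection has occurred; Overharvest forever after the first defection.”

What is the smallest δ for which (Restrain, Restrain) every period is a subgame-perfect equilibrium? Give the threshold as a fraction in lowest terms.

11/17

the Inlet co-op's threshold: (39−28)/(39−22) = 11/17.
the Delta co-op's threshold: (47−28)/(47−15) = 19/32.
11/17 > 19/32, so the Inlet co-op binds and δ* = 11/17.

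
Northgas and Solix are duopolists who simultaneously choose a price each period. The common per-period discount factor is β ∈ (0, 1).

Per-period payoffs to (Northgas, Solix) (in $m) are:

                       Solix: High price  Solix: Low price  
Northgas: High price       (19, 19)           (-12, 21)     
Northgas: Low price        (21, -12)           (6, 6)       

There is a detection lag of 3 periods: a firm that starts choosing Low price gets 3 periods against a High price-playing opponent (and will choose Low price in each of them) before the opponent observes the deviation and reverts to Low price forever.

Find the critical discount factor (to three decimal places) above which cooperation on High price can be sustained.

0.511

A deviator earns 21 for 3 periods, then 6 forever; cooperating earns 19 forever. Multiplying the IC by (1−β):
19 ≥ 21(1−β^3) + 6β^3, so 15·β^3 ≥ 2 and β^3 ≥ 2/15.
β ≥ (2/15)^(1/3) ≈ 0.511.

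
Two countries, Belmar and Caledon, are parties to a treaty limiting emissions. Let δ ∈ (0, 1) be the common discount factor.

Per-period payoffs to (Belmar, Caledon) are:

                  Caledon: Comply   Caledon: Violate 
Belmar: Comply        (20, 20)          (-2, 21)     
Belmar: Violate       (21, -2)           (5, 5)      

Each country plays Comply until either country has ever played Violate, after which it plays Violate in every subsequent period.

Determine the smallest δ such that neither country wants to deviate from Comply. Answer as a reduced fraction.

Cooperation forever yields 20 each period: 20/(1−δ).
Deviating yields 21 once, then 5 forever: 21 + 5δ/(1−δ).
No profitable deviation requires 20/(1−δ) ≥ 21 + 5δ/(1−δ).
Multiplying by (1−δ): 20 ≥ 21(1−δ) + 5δ = 21 − 16δ.
So 16δ ≥ 1, i.e. δ ≥ 1/16.

1/16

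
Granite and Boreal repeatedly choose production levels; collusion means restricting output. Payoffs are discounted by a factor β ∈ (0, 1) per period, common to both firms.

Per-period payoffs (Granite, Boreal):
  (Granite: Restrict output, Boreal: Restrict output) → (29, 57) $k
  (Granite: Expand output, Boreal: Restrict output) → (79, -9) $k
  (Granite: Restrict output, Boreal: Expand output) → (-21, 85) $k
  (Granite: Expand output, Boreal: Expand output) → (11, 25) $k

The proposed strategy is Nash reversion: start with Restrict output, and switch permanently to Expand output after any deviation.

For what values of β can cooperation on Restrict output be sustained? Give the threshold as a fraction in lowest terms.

25/34

For Granite: deviation gain 79−29 = 50, per-period punishment loss 29−11 = 18. IC gives β ≥ 50/68 = 25/34.
For Boreal: gain 28, loss 32 per period, so β ≥ 28/60 = 7/15.
The tighter constraint is Granite's, so cooperation needs β ≥ 25/34.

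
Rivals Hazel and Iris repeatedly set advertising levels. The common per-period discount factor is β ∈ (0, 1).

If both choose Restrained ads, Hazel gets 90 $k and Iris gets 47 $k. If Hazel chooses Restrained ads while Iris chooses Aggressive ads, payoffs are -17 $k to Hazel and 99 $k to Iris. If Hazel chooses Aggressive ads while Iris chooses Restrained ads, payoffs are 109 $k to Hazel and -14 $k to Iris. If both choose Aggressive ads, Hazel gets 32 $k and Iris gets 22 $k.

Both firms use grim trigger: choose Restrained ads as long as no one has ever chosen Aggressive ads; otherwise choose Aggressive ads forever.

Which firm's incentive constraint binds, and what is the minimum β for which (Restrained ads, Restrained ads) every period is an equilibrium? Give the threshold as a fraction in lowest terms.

Hazel: cooperation gives 90 each period; deviation gives 109 once then 32 forever.
  90/(1−β) ≥ 109 + 32β/(1−β) ⇒ β ≥ 19/77.
Iris: cooperation gives 47 each period; deviation gives 99 once then 22 forever.
  β ≥ 52/77.
Both must hold, so the binding constraint is Iris's: β ≥ 52/77.

Iris; β ≥ 52/77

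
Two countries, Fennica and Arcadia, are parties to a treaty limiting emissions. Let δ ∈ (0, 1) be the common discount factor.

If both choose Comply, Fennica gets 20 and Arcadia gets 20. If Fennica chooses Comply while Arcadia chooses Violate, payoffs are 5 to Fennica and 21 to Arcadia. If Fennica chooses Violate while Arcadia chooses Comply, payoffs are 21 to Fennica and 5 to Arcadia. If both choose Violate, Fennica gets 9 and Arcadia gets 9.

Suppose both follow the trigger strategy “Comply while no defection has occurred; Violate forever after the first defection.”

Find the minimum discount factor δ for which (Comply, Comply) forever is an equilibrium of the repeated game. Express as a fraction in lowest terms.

1/12

Cooperation forever yields 20 each period: 20/(1−δ).
Deviating yields 21 once, then 9 forever: 21 + 9δ/(1−δ).
No profitable deviation requires 20/(1−δ) ≥ 21 + 9δ/(1−δ).
Multiplying by (1−δ): 20 ≥ 21(1−δ) + 9δ = 21 − 12δ.
So 12δ ≥ 1, i.e. δ ≥ 1/12.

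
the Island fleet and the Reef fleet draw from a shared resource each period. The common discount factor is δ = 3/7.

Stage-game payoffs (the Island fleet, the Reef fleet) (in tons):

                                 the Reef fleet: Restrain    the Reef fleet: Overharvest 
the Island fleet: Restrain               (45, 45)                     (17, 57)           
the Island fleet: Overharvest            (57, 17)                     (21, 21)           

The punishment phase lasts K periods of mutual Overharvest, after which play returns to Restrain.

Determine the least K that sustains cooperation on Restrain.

Need Σ_{k=1}^{K} δ^k ≥ (57−45)/(45−21) = 0.5000 at δ = 3/7.
At K = 1 the sum is 0.4286 < 0.5000; at K = 2 it is 0.6122 ≥ 0.5000.
So the minimum punishment length is K = 2.

2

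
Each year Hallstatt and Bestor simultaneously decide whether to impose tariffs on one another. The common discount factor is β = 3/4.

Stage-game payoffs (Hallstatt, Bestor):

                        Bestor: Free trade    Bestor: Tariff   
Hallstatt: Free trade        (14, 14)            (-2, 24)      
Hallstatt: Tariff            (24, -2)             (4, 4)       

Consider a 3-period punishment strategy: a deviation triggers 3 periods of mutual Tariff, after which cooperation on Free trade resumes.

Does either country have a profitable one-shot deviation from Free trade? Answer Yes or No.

IC: β+…+β^3 ≥ (24−14)/(14−4) = 1.
At β = 3/4: partial sum = 1.7344 ≥ 1.0000. Cooperation sustainable.

No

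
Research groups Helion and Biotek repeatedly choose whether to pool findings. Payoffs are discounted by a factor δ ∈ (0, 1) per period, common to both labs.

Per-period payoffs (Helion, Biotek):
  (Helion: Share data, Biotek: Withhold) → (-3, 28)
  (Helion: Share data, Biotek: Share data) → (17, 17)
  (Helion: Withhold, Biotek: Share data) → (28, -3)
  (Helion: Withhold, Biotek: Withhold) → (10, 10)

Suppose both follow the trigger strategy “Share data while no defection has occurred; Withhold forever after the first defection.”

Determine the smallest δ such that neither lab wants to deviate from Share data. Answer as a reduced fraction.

11/18

Under grim trigger the critical discount factor is (T−C)/(T−P) with T = 28, C = 17, P = 10.
δ* = (28−17)/(28−10) = 11/18.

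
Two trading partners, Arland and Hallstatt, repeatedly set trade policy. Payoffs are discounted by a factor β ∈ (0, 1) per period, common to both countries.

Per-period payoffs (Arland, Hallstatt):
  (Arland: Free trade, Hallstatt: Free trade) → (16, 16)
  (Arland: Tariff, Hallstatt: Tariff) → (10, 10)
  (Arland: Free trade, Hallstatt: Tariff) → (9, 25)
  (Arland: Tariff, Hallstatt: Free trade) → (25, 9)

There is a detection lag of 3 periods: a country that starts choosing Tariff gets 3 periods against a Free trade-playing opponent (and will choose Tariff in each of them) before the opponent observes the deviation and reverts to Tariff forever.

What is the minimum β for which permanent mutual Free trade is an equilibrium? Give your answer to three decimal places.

0.843

The best deviation is to choose Tariff for all 3 undetected periods, earning 25 each, then 10 forever once detected.
Deviation value: 25(1−β^3)/(1−β) + 10β^3/(1−β); cooperation value: 16/(1−β).
IC: 16 ≥ 25(1−β^3) + 10β^3 = 25 − 15β^3.
So β^3 ≥ 9/15 = 3/5, giving β ≥ (3/5)^(1/3) ≈ 0.843.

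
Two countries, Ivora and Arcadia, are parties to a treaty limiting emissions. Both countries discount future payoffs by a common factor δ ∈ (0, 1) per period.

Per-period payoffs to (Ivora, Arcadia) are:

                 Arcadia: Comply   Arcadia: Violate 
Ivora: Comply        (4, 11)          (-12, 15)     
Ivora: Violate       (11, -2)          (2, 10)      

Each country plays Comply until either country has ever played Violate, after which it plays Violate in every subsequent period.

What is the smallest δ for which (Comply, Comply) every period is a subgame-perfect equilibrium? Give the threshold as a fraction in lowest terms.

Ivora: cooperation gives 4 each period; deviation gives 11 once then 2 forever.
  4/(1−δ) ≥ 11 + 2δ/(1−δ) ⇒ δ ≥ 7/9.
Arcadia: cooperation gives 11 each period; deviation gives 15 once then 10 forever.
  δ ≥ 4/5.
Both must hold, so the binding constraint is Arcadia's: δ ≥ 4/5.

4/5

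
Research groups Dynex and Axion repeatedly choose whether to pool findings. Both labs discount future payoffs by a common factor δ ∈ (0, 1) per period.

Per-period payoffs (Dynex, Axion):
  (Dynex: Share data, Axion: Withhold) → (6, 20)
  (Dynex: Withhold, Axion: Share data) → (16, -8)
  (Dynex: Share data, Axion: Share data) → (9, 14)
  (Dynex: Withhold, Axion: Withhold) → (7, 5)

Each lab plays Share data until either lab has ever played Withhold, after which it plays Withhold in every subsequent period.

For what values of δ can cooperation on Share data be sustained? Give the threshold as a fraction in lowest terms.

For Dynex: deviation gain 16−9 = 7, per-period punishment loss 9−7 = 2. IC gives δ ≥ 7/9.
For Axion: gain 6, loss 9 per period, so δ ≥ 6/15 = 2/5.
The tighter constraint is Dynex's, so cooperation needs δ ≥ 7/9.

7/9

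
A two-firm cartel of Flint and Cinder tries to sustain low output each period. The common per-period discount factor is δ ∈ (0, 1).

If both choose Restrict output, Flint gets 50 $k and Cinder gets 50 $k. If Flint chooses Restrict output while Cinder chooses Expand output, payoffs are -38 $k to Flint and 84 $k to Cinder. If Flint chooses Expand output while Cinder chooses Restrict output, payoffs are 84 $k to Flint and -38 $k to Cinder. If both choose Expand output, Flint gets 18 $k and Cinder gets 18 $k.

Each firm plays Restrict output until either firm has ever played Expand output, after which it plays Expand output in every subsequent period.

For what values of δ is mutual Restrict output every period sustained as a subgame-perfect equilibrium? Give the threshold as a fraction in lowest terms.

One-period gain from deviating is 84 − 50 = 34. The loss is 50 − 18 = 32 in every subsequent period, with present value 32·δ/(1−δ).
Deviation is unprofitable when 32·δ/(1−δ) ≥ 34, i.e. δ/(1−δ) ≥ 17/16.
Equivalently δ ≥ 34/(34+32) = 17/33.

17/33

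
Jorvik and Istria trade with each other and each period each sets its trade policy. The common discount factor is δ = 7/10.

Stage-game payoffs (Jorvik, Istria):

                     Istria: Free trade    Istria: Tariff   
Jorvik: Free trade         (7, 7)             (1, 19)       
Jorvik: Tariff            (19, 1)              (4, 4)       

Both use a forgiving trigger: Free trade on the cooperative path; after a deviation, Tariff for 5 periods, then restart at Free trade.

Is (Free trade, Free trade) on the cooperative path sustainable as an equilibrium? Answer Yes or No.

Comparing payoff streams over the 6 periods until play realigns: cooperate → 7(1+δ+…+δ^5); deviate → 19 + 4(δ+…+δ^5).
Cooperation is sustained iff (7−4)(δ+…+δ^5) ≥ 19−7.
δ+…+δ^5 = 7/10·(1−(7/10)^5)/(1−7/10) = 1.9412, and (19−7)/(7−4) = 4.0000.
1.9412 < 4.0000, so cooperation is not sustainable.

No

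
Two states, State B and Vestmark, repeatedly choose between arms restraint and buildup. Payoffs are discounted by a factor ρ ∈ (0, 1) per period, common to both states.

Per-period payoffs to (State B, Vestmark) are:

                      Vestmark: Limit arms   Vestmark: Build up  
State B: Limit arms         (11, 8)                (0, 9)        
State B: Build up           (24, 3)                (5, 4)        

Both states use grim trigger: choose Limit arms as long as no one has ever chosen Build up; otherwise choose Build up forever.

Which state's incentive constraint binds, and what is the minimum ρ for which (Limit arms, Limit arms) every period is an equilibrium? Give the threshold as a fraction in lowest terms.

State B; ρ ≥ 13/19

For State B: deviation gain 24−11 = 13, per-period punishment loss 11−5 = 6. IC gives ρ ≥ 13/19.
For Vestmark: gain 1, loss 4 per period, so ρ ≥ 1/5.
The tighter constraint is State B's, so cooperation needs ρ ≥ 13/19.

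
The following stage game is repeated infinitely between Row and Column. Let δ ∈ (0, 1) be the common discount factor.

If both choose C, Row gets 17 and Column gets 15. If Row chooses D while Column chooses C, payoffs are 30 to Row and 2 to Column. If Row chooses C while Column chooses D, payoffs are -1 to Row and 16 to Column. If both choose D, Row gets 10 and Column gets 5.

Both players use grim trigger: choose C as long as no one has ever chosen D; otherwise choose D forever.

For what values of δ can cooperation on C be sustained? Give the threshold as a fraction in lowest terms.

13/20

Row: cooperation gives 17 each period; deviation gives 30 once then 10 forever.
  17/(1−δ) ≥ 30 + 10δ/(1−δ) ⇒ δ ≥ 13/20.
Column: cooperation gives 15 each period; deviation gives 16 once then 5 forever.
  δ ≥ 1/11.
Both must hold, so the binding constraint is Row's: δ ≥ 13/20.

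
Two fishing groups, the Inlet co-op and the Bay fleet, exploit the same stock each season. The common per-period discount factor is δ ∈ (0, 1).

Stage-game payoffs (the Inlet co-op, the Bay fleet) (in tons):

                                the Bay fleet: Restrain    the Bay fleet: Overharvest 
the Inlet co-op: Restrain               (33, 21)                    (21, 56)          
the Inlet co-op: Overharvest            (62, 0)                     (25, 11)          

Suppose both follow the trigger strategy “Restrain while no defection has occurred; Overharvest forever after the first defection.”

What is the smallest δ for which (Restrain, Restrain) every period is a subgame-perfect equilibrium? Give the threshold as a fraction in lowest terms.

29/37

For the Inlet co-op: deviation gain 62−33 = 29, per-period punishment loss 33−25 = 8. IC gives δ ≥ 29/37.
For the Bay fleet: gain 35, loss 10 per period, so δ ≥ 35/45 = 7/9.
The tighter constraint is the Inlet co-op's, so cooperation needs δ ≥ 29/37.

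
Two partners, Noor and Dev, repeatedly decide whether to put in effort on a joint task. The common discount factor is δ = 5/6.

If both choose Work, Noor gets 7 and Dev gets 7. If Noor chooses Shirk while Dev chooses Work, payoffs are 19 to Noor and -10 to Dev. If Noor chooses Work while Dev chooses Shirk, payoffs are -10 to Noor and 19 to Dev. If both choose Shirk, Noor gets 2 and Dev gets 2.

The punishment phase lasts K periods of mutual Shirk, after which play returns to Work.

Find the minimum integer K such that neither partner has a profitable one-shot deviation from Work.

Need Σ_{k=1}^{K} δ^k ≥ (19−7)/(7−2) = 2.4000 at δ = 5/6.
At K = 3 the sum is 2.1065 < 2.4000; at K = 4 it is 2.5887 ≥ 2.4000.
So the minimum punishment length is K = 4.

4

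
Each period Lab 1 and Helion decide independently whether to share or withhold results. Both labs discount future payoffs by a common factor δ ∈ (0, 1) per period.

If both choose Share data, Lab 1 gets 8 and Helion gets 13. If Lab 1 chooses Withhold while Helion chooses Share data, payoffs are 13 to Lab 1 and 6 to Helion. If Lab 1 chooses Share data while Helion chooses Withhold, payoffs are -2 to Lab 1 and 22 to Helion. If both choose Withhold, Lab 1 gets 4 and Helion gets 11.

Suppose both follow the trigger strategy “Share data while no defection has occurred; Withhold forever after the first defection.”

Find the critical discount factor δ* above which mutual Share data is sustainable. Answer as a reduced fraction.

For Lab 1: deviation gain 13−8 = 5, per-period punishment loss 8−4 = 4. IC gives δ ≥ 5/9.
For Helion: gain 9, loss 2 per period, so δ ≥ 9/11.
The tighter constraint is Helion's, so cooperation needs δ ≥ 9/11.

9/11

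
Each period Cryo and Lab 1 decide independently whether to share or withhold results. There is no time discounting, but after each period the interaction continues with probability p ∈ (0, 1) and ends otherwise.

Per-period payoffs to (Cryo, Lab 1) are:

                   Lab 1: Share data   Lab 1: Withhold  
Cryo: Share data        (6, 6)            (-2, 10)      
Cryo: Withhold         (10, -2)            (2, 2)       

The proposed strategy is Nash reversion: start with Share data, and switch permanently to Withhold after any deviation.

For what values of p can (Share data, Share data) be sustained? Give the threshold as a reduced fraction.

1/2

Expected cooperation value is 6 + p·6 + p²·6 + … = 6/(1−p); deviation gives 10 + p·2/(1−p).
6 ≥ 10(1−p) + 2p ⇒ 8p ≥ 4 ⇒ p ≥ 4/8 = 1/2.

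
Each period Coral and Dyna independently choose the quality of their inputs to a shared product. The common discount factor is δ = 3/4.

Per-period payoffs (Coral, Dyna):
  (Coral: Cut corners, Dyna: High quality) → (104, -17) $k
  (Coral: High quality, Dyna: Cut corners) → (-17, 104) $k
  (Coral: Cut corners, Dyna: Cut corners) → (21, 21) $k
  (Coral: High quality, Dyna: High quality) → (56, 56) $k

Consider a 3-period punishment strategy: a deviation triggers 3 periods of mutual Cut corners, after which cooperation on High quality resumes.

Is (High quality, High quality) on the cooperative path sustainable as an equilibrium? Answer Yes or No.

Yes

Comparing payoff streams over the 4 periods until play realigns: cooperate → 56(1+δ+…+δ^3); deviate → 104 + 21(δ+…+δ^3).
Cooperation is sustained iff (56−21)(δ+…+δ^3) ≥ 104−56.
δ+…+δ^3 = 3/4·(1−(3/4)^3)/(1−3/4) = 1.7344, and (104−56)/(56−21) = 1.3714.
1.7344 ≥ 1.3714, so cooperation is sustainable.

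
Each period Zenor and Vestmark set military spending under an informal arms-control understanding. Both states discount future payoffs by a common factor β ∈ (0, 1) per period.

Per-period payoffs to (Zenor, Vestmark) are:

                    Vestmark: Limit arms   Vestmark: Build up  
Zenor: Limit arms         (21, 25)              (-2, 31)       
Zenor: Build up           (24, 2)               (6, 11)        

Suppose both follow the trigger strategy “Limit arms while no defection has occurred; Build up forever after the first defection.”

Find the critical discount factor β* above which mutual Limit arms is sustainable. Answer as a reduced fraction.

3/10

Zenor's threshold: (24−21)/(24−6) = 1/6.
Vestmark's threshold: (31−25)/(31−11) = 3/10.
1/6 < 3/10, so Vestmark binds and β* = 3/10.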